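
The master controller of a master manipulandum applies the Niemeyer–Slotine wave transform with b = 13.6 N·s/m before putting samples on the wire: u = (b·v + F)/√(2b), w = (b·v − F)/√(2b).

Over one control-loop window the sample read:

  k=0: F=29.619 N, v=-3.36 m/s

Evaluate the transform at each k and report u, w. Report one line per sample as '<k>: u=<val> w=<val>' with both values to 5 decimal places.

k=0: b·v=13.6×(-3.36)=-45.69600; √(2b)=5.21536; u=(-45.69600+29.619)/5.21536=-3.08262, w=(-45.69600−29.619)/5.21536=-14.44099

0: u=-3.08262 w=-14.44099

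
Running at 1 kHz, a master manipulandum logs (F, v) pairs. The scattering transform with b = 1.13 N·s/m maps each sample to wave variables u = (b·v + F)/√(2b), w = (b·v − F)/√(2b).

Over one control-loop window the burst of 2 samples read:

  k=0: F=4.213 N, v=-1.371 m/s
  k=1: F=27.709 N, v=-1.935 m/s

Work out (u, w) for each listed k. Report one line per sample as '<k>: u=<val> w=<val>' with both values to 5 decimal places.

0: u=1.77191 w=-3.83298
1: u=16.97728 w=-19.88622

k=0: b·v=1.13×(-1.371)=-1.54923; √(2b)=1.50333; u=(-1.54923+4.213)/1.50333=1.77191, w=(-1.54923−4.213)/1.50333=-3.83298
k=1: b·v=1.13×(-1.935)=-2.18655; √(2b)=1.50333; u=(-2.18655+27.709)/1.50333=16.97728, w=(-2.18655−27.709)/1.50333=-19.88622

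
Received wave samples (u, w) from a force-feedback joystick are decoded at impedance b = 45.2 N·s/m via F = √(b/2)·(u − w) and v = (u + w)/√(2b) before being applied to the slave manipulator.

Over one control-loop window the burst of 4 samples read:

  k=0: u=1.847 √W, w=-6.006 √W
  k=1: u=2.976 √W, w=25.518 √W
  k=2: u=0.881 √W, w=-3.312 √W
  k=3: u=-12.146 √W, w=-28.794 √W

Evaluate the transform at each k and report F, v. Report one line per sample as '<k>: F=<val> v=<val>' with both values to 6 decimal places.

0: F=37.332736 v=-0.437426
1: F=-107.163445 v=2.996879
2: F=19.933294 v=-0.255682
3: F=79.143689 v=-4.305897

k=0: u−w=7.853000, u+w=-4.159000; √(b/2)=4.753946, √(2b)=9.507891; F=4.753946×7.853=37.332736, v=-4.159000/9.507891=-0.437426
k=1: u−w=-22.542000, u+w=28.494000; √(b/2)=4.753946, √(2b)=9.507891; F=4.753946×(-22.542)=-107.163445, v=28.494000/9.507891=2.996879
k=2: u−w=4.193000, u+w=-2.431000; √(b/2)=4.753946, √(2b)=9.507891; F=4.753946×4.193=19.933294, v=-2.431000/9.507891=-0.255682
k=3: u−w=16.648000, u+w=-40.940000; √(b/2)=4.753946, √(2b)=9.507891; F=4.753946×16.648=79.143689, v=-40.940000/9.507891=-4.305897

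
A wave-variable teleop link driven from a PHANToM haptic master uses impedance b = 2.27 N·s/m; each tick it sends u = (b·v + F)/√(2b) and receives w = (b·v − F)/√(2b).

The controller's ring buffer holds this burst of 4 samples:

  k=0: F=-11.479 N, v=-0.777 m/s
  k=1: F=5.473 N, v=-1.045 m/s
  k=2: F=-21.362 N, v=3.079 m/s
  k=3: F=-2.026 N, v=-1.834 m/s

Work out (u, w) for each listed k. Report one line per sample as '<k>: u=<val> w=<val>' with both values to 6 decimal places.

0: u=-6.215149 w=4.559574
1: u=1.455301 w=-3.681911
2: u=-6.745428 w=13.305938
3: u=-2.904726 w=-1.003028

k=0: b·v=2.27×(-0.777)=-1.763790; √(2b)=2.130728; u=(-1.763790+(-11.479))/2.130728=-6.215149, w=(-1.763790−(-11.479))/2.130728=4.559574
k=1: b·v=2.27×(-1.045)=-2.372150; √(2b)=2.130728; u=(-2.372150+5.473)/2.130728=1.455301, w=(-2.372150−5.473)/2.130728=-3.681911
k=2: b·v=2.27×3.079=6.989330; √(2b)=2.130728; u=(6.989330+(-21.362))/2.130728=-6.745428, w=(6.989330−(-21.362))/2.130728=13.305938
k=3: b·v=2.27×(-1.834)=-4.163180; √(2b)=2.130728; u=(-4.163180+(-2.026))/2.130728=-2.904726, w=(-4.163180−(-2.026))/2.130728=-1.003028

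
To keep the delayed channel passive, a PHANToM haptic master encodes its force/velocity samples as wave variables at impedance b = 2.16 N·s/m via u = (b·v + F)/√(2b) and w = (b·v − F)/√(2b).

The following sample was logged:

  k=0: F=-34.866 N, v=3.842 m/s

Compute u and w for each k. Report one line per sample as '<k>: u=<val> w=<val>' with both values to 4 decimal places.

k=0: b·v=2.16×3.842=8.2987; √(2b)=2.0785; u=(8.2987+(-34.866))/2.0785=-12.7822, w=(8.2987−(-34.866))/2.0785=20.7676

0: u=-12.7822 w=20.7676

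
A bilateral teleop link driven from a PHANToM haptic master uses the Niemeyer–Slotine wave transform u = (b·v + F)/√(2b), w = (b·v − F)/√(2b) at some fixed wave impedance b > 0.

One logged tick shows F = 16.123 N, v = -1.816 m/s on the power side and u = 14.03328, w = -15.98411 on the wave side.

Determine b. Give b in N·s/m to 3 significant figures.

u + w = -1.95083;  u + w = √(2b)·v, so √(2b) = -1.95083/(-1.816) = 1.07425.
b = (√(2b))²/2 = 1.15400/2 = 0.57700.
(Check via u − w = 2F/√(2b): u − w = 30.01739, 2F/√(2b) = 30.01734.)

b = 0.577 N·s/m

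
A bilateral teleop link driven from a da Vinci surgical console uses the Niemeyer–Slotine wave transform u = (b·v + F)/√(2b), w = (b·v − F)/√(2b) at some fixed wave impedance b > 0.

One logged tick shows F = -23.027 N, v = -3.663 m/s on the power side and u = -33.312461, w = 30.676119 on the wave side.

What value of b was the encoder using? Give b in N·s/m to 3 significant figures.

b = 0.259 N·s/m

u + w = -2.636342;  u + w = √(2b)·v, so √(2b) = -2.636342/(-3.663) = 0.719722.
b = (√(2b))²/2 = 0.518000/2 = 0.259000.
(Check via u − w = 2F/√(2b): u − w = -63.988580, 2F/√(2b) = -63.988588.)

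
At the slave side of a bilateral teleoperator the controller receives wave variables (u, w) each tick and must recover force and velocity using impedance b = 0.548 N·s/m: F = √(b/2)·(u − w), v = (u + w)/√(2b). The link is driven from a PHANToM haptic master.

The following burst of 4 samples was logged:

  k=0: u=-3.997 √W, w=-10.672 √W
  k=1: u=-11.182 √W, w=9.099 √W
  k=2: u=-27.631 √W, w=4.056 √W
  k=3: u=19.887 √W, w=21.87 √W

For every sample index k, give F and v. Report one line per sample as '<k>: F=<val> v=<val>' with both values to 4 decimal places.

k=0: u−w=6.6750, u+w=-14.6690; √(b/2)=0.5235, √(2b)=1.0469; F=0.5235×6.675=3.4940, v=-14.6690/1.0469=-14.0118
k=1: u−w=-20.2810, u+w=-2.0830; √(b/2)=0.5235, √(2b)=1.0469; F=0.5235×(-20.281)=-10.6161, v=-2.0830/1.0469=-1.9897
k=2: u−w=-31.6870, u+w=-23.5750; √(b/2)=0.5235, √(2b)=1.0469; F=0.5235×(-31.687)=-16.5866, v=-23.5750/1.0469=-22.5189
k=3: u−w=-1.9830, u+w=41.7570; √(b/2)=0.5235, √(2b)=1.0469; F=0.5235×(-1.983)=-1.0380, v=41.7570/1.0469=39.8863

0: F=3.4940 v=-14.0118
1: F=-10.6161 v=-1.9897
2: F=-16.5866 v=-22.5189
3: F=-1.0380 v=39.8863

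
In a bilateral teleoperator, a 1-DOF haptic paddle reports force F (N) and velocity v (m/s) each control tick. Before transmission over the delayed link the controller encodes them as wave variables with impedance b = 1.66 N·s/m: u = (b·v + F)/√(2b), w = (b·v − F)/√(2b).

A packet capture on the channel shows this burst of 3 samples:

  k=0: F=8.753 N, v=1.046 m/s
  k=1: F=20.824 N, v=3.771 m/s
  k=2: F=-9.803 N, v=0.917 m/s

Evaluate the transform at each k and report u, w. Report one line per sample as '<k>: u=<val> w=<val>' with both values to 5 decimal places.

k=0: b·v=1.66×1.046=1.73636; √(2b)=1.82209; u=(1.73636+8.753)/1.82209=5.75678, w=(1.73636−8.753)/1.82209=-3.85088
k=1: b·v=1.66×3.771=6.25986; √(2b)=1.82209; u=(6.25986+20.824)/1.82209=14.86420, w=(6.25986−20.824)/1.82209=-7.99311
k=2: b·v=1.66×0.917=1.52222; √(2b)=1.82209; u=(1.52222+(-9.803))/1.82209=-4.54467, w=(1.52222−(-9.803))/1.82209=6.21552

0: u=5.75678 w=-3.85088
1: u=14.86420 w=-7.99311
2: u=-4.54467 w=6.21552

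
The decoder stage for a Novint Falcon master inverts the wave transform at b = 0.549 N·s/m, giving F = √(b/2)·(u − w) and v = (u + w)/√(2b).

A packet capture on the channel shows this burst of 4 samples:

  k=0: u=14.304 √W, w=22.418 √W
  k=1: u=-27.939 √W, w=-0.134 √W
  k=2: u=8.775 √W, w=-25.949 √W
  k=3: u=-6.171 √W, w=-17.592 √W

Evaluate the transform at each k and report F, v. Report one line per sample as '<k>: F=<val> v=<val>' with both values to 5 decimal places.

k=0: u−w=-8.11400, u+w=36.72200; √(b/2)=0.52393, √(2b)=1.04785; F=0.52393×(-8.114)=-4.25115, v=36.72200/1.04785=35.04493
k=1: u−w=-27.80500, u+w=-28.07300; √(b/2)=0.52393, √(2b)=1.04785; F=0.52393×(-27.805)=-14.56780, v=-28.07300/1.04785=-26.79092
k=2: u−w=34.72400, u+w=-17.17400; √(b/2)=0.52393, √(2b)=1.04785; F=0.52393×34.724=18.19286, v=-17.17400/1.04785=-16.38967
k=3: u−w=11.42100, u+w=-23.76300; √(b/2)=0.52393, √(2b)=1.04785; F=0.52393×11.421=5.98378, v=-23.76300/1.04785=-22.67776

0: F=-4.25115 v=35.04493
1: F=-14.56780 v=-26.79092
2: F=18.19286 v=-16.38967
3: F=5.98378 v=-22.67776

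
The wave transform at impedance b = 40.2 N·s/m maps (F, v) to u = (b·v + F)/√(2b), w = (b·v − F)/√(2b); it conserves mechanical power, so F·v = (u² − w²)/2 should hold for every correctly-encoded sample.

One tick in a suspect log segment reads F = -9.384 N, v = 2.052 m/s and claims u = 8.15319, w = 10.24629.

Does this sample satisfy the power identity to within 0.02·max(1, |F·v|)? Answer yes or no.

yes

F·v = (-9.384)×2.052 = -19.25597 W.
(u² − w²)/2 = (66.47451 − 104.98646)/2 = -19.25598 W.
|Δ| = 0.00001;  2% of max(1, |F·v|) = 0.38512.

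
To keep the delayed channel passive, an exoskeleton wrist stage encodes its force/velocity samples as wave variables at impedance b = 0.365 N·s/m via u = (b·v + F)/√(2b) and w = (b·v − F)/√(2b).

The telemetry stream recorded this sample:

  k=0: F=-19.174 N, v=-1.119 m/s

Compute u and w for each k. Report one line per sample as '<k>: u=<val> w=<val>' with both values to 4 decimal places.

k=0: b·v=0.365×(-1.119)=-0.4084; √(2b)=0.8544; u=(-0.4084+(-19.174))/0.8544=-22.9195, w=(-0.4084−(-19.174))/0.8544=21.9634

0: u=-22.9195 w=21.9634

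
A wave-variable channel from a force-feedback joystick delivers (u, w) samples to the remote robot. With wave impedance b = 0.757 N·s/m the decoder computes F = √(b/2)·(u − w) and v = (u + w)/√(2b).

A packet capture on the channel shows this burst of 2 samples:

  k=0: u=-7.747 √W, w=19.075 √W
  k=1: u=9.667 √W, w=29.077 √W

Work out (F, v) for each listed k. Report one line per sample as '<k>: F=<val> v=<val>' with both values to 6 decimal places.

k=0: u−w=-26.822000, u+w=11.328000; √(b/2)=0.615224, √(2b)=1.230447; F=0.615224×(-26.822)=-16.501526, v=11.328000/1.230447=9.206410
k=1: u−w=-19.410000, u+w=38.744000; √(b/2)=0.615224, √(2b)=1.230447; F=0.615224×(-19.41)=-11.941489, v=38.744000/1.230447=31.487742

0: F=-16.501526 v=9.206410
1: F=-11.941489 v=31.487742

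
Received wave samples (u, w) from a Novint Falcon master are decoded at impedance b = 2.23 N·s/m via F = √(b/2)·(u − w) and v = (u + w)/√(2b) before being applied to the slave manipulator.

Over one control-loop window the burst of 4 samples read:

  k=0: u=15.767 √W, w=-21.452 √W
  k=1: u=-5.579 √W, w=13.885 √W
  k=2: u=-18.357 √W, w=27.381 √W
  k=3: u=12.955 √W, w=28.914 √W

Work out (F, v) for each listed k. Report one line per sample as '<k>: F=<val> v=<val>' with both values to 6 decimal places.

k=0: u−w=37.219000, u+w=-5.685000; √(b/2)=1.055936, √(2b)=2.111871; F=1.055936×37.219=39.300867, v=-5.685000/2.111871=-2.691926
k=1: u−w=-19.464000, u+w=8.306000; √(b/2)=1.055936, √(2b)=2.111871; F=1.055936×(-19.464)=-20.552731, v=8.306000/2.111871=3.933005
k=2: u−w=-45.738000, u+w=9.024000; √(b/2)=1.055936, √(2b)=2.111871; F=1.055936×(-45.738)=-48.296383, v=9.024000/2.111871=4.272988
k=3: u−w=-15.959000, u+w=41.869000; √(b/2)=1.055936, √(2b)=2.111871; F=1.055936×(-15.959)=-16.851676, v=41.869000/2.111871=19.825546

0: F=39.300867 v=-2.691926
1: F=-20.552731 v=3.933005
2: F=-48.296383 v=4.272988
3: F=-16.851676 v=19.825546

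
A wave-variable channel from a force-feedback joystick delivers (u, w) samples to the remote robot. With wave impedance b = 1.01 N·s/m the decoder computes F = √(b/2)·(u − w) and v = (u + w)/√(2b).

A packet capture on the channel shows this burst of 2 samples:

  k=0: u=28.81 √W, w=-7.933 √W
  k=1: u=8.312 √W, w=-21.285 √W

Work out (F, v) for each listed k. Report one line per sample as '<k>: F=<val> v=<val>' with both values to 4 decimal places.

0: F=26.1108 v=14.6890
1: F=21.0326 v=-9.1278

k=0: u−w=36.7430, u+w=20.8770; √(b/2)=0.7106, √(2b)=1.4213; F=0.7106×36.743=26.1108, v=20.8770/1.4213=14.6890
k=1: u−w=29.5970, u+w=-12.9730; √(b/2)=0.7106, √(2b)=1.4213; F=0.7106×29.597=21.0326, v=-12.9730/1.4213=-9.1278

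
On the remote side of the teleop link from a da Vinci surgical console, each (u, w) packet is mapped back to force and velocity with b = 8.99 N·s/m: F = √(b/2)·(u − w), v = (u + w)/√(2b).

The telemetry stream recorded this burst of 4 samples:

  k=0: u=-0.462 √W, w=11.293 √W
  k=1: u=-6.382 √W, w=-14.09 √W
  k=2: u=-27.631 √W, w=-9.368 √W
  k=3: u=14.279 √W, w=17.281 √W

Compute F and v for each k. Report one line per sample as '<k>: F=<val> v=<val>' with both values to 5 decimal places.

k=0: u−w=-11.75500, u+w=10.83100; √(b/2)=2.12014, √(2b)=4.24028; F=2.12014×(-11.755)=-24.92226, v=10.83100/4.24028=2.55431
k=1: u−w=7.70800, u+w=-20.47200; √(b/2)=2.12014, √(2b)=4.24028; F=2.12014×7.708=16.34205, v=-20.47200/4.24028=-4.82798
k=2: u−w=-18.26300, u+w=-36.99900; √(b/2)=2.12014, √(2b)=4.24028; F=2.12014×(-18.263)=-38.72014, v=-36.99900/4.24028=-8.72560
k=3: u−w=-3.00200, u+w=31.56000; √(b/2)=2.12014, √(2b)=4.24028; F=2.12014×(-3.002)=-6.36466, v=31.56000/4.24028=7.44290

0: F=-24.92226 v=2.55431
1: F=16.34205 v=-4.82798
2: F=-38.72014 v=-8.72560
3: F=-6.36466 v=7.44290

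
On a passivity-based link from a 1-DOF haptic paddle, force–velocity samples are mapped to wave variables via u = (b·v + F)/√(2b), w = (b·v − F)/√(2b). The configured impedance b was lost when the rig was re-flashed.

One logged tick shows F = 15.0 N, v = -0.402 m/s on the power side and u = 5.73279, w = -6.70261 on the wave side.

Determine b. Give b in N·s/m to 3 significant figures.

b = 2.91 N·s/m

u + w = -0.9698;  u + w = √(2b)·v, so √(2b) = -0.9698/(-0.402) = 2.4125.
b = (√(2b))²/2 = 5.8201/2 = 2.9100.
(Check via u − w = 2F/√(2b): u − w = 12.4354, 2F/√(2b) = 12.4353.)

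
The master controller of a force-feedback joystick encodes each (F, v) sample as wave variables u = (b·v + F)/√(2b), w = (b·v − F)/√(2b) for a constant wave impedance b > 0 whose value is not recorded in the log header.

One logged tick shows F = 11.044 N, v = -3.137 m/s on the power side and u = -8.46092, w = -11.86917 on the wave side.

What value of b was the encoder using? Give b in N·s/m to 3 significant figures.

b = 21 N·s/m

u + w = -20.33009;  u + w = √(2b)·v, so √(2b) = -20.33009/(-3.137) = 6.48074.
b = (√(2b))²/2 = 42.00003/2 = 21.00001.
(Check via u − w = 2F/√(2b): u − w = 3.40825, 2F/√(2b) = 3.40825.)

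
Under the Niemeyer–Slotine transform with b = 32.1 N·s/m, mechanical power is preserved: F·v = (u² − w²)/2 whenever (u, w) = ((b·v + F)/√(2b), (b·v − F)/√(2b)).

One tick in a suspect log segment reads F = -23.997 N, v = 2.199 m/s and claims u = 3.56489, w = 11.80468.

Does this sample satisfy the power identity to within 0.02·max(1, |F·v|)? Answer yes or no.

no

F·v = (-23.997)×2.199 = -52.76940 W.
(u² − w²)/2 = (12.70844 − 139.35047)/2 = -63.32101 W.
|Δ| = 10.55161;  2% of max(1, |F·v|) = 1.05539.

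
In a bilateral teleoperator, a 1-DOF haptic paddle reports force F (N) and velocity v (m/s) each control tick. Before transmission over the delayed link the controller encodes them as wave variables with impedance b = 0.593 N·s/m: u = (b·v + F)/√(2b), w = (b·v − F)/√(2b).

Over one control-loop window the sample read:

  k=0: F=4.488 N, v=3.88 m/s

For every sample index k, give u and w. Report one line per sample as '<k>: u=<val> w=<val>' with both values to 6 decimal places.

0: u=6.233805 w=-2.008344

k=0: b·v=0.593×3.88=2.300840; √(2b)=1.089036; u=(2.300840+4.488)/1.089036=6.233805, w=(2.300840−4.488)/1.089036=-2.008344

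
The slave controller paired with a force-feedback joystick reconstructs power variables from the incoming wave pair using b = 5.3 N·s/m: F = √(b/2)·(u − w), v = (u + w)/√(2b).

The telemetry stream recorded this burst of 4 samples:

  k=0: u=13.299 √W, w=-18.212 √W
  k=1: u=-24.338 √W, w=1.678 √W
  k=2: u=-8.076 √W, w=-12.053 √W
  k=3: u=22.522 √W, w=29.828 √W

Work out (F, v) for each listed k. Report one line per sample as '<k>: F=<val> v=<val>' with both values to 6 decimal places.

k=0: u−w=31.511000, u+w=-4.913000; √(b/2)=1.627882, √(2b)=3.255764; F=1.627882×31.511=51.296192, v=-4.913000/3.255764=-1.509016
k=1: u−w=-26.016000, u+w=-22.660000; √(b/2)=1.627882, √(2b)=3.255764; F=1.627882×(-26.016)=-42.350980, v=-22.660000/3.255764=-6.959964
k=2: u−w=3.977000, u+w=-20.129000; √(b/2)=1.627882, √(2b)=3.255764; F=1.627882×3.977=6.474087, v=-20.129000/3.255764=-6.182573
k=3: u−w=-7.306000, u+w=52.350000; √(b/2)=1.627882, √(2b)=3.255764; F=1.627882×(-7.306)=-11.893306, v=52.350000/3.255764=16.079175

0: F=51.296192 v=-1.509016
1: F=-42.350980 v=-6.959964
2: F=6.474087 v=-6.182573
3: F=-11.893306 v=16.079175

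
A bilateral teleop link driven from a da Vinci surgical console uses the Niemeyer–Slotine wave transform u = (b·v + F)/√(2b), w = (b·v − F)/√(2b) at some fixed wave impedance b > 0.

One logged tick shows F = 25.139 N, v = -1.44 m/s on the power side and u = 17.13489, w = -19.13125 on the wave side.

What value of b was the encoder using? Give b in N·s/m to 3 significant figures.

u + w = -1.99636;  u + w = √(2b)·v, so √(2b) = -1.99636/(-1.44) = 1.38636.
b = (√(2b))²/2 = 1.92200/2 = 0.96100.
(Check via u − w = 2F/√(2b): u − w = 36.26614, 2F/√(2b) = 36.26616.)

b = 0.961 N·s/m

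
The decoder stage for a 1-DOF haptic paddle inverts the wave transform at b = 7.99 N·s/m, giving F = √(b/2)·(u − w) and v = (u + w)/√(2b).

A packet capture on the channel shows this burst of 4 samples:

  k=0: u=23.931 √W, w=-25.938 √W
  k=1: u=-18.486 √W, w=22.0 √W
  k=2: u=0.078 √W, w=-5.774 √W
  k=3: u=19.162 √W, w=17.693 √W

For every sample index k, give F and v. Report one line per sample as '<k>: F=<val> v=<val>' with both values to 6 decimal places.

k=0: u−w=49.869000, u+w=-2.007000; √(b/2)=1.998750, √(2b)=3.997499; F=1.998750×49.869=99.675644, v=-2.007000/3.997499=-0.502064
k=1: u−w=-40.486000, u+w=3.514000; √(b/2)=1.998750, √(2b)=3.997499; F=1.998750×(-40.486)=-80.921377, v=3.514000/3.997499=0.879050
k=2: u−w=5.852000, u+w=-5.696000; √(b/2)=1.998750, √(2b)=3.997499; F=1.998750×5.852=11.696683, v=-5.696000/3.997499=-1.424891
k=3: u−w=1.469000, u+w=36.855000; √(b/2)=1.998750, √(2b)=3.997499; F=1.998750×1.469=2.936163, v=36.855000/3.997499=9.219514

0: F=99.675644 v=-0.502064
1: F=-80.921377 v=0.879050
2: F=11.696683 v=-1.424891
3: F=2.936163 v=9.219514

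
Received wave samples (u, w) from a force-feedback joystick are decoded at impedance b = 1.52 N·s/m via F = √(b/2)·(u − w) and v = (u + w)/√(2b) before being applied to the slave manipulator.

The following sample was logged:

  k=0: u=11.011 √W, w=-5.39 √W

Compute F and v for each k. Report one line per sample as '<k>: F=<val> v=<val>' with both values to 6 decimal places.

k=0: u−w=16.401000, u+w=5.621000; √(b/2)=0.871780, √(2b)=1.743560; F=0.871780×16.401=14.298060, v=5.621000/1.743560=3.223865

0: F=14.298060 v=3.223865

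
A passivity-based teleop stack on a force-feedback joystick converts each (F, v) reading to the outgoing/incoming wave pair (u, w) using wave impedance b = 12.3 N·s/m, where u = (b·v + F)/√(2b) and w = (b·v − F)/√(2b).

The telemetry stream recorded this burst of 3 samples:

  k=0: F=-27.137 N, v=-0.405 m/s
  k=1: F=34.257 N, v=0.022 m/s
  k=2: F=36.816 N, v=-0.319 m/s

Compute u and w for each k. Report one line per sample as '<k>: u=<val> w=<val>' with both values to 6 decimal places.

0: u=-6.475715 w=4.466980
1: u=6.961436 w=-6.852320
2: u=6.631728 w=-8.213916

k=0: b·v=12.3×(-0.405)=-4.981500; √(2b)=4.959839; u=(-4.981500+(-27.137))/4.959839=-6.475715, w=(-4.981500−(-27.137))/4.959839=4.466980
k=1: b·v=12.3×0.022=0.270600; √(2b)=4.959839; u=(0.270600+34.257)/4.959839=6.961436, w=(0.270600−34.257)/4.959839=-6.852320
k=2: b·v=12.3×(-0.319)=-3.923700; √(2b)=4.959839; u=(-3.923700+36.816)/4.959839=6.631728, w=(-3.923700−36.816)/4.959839=-8.213916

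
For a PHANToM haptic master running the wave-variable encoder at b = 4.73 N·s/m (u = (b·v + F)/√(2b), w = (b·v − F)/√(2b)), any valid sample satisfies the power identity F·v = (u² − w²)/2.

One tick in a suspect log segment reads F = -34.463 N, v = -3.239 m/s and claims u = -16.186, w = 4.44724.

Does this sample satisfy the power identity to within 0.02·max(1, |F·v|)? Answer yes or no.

F·v = (-34.463)×(-3.239) = 111.62566 W.
(u² − w²)/2 = (261.98660 − 19.77794)/2 = 121.10433 W.
|Δ| = 9.47867;  2% of max(1, |F·v|) = 2.23251.

no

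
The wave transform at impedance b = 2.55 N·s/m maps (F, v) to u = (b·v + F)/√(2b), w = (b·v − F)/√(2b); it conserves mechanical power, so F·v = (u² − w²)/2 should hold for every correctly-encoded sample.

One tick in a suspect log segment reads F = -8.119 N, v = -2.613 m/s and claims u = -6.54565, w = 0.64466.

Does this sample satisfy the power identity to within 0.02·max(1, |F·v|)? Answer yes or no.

F·v = (-8.119)×(-2.613) = 21.21495 W.
(u² − w²)/2 = (42.84553 − 0.41559)/2 = 21.21497 W.
|Δ| = 0.00003;  2% of max(1, |F·v|) = 0.42430.

yes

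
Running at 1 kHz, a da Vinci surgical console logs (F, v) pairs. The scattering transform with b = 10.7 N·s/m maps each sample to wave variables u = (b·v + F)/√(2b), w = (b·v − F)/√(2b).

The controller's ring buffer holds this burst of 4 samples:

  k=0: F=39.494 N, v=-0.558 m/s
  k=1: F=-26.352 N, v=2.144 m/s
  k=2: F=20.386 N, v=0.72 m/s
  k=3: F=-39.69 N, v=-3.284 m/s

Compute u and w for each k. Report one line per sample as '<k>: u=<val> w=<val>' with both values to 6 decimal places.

k=0: b·v=10.7×(-0.558)=-5.970600; √(2b)=4.626013; u=(-5.970600+39.494)/4.626013=7.246715, w=(-5.970600−39.494)/4.626013=-9.828030
k=1: b·v=10.7×2.144=22.940800; √(2b)=4.626013; u=(22.940800+(-26.352))/4.626013=-0.737395, w=(22.940800−(-26.352))/4.626013=10.655568
k=2: b·v=10.7×0.72=7.704000; √(2b)=4.626013; u=(7.704000+20.386)/4.626013=6.072183, w=(7.704000−20.386)/4.626013=-2.741453
k=3: b·v=10.7×(-3.284)=-35.138800; √(2b)=4.626013; u=(-35.138800+(-39.69))/4.626013=-16.175656, w=(-35.138800−(-39.69))/4.626013=0.983828

0: u=7.246715 w=-9.828030
1: u=-0.737395 w=10.655568
2: u=6.072183 w=-2.741453
3: u=-16.175656 w=0.983828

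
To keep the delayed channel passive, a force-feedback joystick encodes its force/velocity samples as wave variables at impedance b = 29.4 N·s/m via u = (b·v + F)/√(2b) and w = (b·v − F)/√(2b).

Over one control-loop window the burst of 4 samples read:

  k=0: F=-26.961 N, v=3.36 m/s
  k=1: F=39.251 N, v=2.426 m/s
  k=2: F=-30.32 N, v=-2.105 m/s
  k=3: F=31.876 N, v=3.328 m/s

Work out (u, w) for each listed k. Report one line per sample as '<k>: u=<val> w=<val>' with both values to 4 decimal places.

k=0: b·v=29.4×3.36=98.7840; √(2b)=7.6681; u=(98.7840+(-26.961))/7.6681=9.3664, w=(98.7840−(-26.961))/7.6681=16.3984
k=1: b·v=29.4×2.426=71.3244; √(2b)=7.6681; u=(71.3244+39.251)/7.6681=14.4202, w=(71.3244−39.251)/7.6681=4.1827
k=2: b·v=29.4×(-2.105)=-61.8870; √(2b)=7.6681; u=(-61.8870+(-30.32))/7.6681=-12.0247, w=(-61.8870−(-30.32))/7.6681=-4.1167
k=3: b·v=29.4×3.328=97.8432; √(2b)=7.6681; u=(97.8432+31.876)/7.6681=16.9167, w=(97.8432−31.876)/7.6681=8.6028

0: u=9.3664 w=16.3984
1: u=14.4202 w=4.1827
2: u=-12.0247 w=-4.1167
3: u=16.9167 w=8.6028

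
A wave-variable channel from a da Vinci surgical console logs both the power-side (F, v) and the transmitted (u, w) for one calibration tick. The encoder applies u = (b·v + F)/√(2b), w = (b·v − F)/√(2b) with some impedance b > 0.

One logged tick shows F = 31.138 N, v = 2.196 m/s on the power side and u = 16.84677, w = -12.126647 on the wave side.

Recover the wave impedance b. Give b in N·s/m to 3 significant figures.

b = 2.31 N·s/m

u + w = 4.720123;  u + w = √(2b)·v, so √(2b) = 4.720123/2.196 = 2.149418.
b = (√(2b))²/2 = 4.620000/2 = 2.310000.
(Check via u − w = 2F/√(2b): u − w = 28.973417, 2F/√(2b) = 28.973418.)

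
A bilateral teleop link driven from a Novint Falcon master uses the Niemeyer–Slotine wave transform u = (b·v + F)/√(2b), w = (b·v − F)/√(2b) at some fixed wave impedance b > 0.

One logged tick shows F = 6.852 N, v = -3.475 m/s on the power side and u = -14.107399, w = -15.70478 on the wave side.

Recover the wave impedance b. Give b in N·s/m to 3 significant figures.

b = 36.8 N·s/m

u + w = -29.812179;  u + w = √(2b)·v, so √(2b) = -29.812179/(-3.475) = 8.579044.
b = (√(2b))²/2 = 73.600001/2 = 36.800001.
(Check via u − w = 2F/√(2b): u − w = 1.597381, 2F/√(2b) = 1.597381.)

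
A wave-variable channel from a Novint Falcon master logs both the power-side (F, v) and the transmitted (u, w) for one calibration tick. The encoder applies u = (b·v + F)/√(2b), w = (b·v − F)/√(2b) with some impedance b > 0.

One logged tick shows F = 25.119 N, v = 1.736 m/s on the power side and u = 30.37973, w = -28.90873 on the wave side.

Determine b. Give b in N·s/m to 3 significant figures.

b = 0.359 N·s/m

u + w = 1.47100;  u + w = √(2b)·v, so √(2b) = 1.47100/1.736 = 0.84735.
b = (√(2b))²/2 = 0.71800/2 = 0.35900.
(Check via u − w = 2F/√(2b): u − w = 59.28846, 2F/√(2b) = 59.28835.)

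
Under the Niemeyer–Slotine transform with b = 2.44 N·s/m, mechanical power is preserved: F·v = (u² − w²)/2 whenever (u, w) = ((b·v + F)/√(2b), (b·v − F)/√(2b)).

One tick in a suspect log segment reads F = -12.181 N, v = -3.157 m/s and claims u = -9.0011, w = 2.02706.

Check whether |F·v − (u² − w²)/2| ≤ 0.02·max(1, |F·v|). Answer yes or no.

F·v = (-12.181)×(-3.157) = 38.45542 W.
(u² − w²)/2 = (81.01980 − 4.10897)/2 = 38.45541 W.
|Δ| = 0.00000;  2% of max(1, |F·v|) = 0.76911.

yes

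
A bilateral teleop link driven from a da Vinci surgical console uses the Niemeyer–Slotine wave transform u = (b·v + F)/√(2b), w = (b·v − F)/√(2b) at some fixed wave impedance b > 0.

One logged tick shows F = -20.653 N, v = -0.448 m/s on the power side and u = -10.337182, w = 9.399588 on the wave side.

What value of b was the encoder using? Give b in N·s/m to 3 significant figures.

u + w = -0.937594;  u + w = √(2b)·v, so √(2b) = -0.937594/(-0.448) = 2.092844.
b = (√(2b))²/2 = 4.379995/2 = 2.189997.
(Check via u − w = 2F/√(2b): u − w = -19.736770, 2F/√(2b) = -19.736782.)

b = 2.19 N·s/m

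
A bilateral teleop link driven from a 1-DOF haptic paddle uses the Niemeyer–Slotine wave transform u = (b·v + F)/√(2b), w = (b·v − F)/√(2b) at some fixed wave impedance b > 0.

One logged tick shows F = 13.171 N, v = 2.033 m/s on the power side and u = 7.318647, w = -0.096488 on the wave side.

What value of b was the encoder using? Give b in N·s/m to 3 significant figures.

b = 6.31 N·s/m

u + w = 7.222159;  u + w = √(2b)·v, so √(2b) = 7.222159/2.033 = 3.552464.
b = (√(2b))²/2 = 12.619999/2 = 6.310000.
(Check via u − w = 2F/√(2b): u − w = 7.415135, 2F/√(2b) = 7.415135.)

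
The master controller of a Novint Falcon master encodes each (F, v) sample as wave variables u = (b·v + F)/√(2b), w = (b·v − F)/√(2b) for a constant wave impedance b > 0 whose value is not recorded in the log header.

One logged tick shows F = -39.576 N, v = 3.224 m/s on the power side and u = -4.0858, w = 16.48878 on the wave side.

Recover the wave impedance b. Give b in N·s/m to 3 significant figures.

u + w = 12.40298;  u + w = √(2b)·v, so √(2b) = 12.40298/3.224 = 3.84708.
b = (√(2b))²/2 = 14.80001/2 = 7.40001.
(Check via u − w = 2F/√(2b): u − w = -20.57458, 2F/√(2b) = -20.57458.)

b = 7.4 N·s/m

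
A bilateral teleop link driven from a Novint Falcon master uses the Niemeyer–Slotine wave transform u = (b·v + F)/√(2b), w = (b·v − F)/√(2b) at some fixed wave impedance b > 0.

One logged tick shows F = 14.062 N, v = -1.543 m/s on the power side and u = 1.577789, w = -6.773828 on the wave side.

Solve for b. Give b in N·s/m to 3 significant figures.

b = 5.67 N·s/m

u + w = -5.196039;  u + w = √(2b)·v, so √(2b) = -5.196039/(-1.543) = 3.367491.
b = (√(2b))²/2 = 11.339997/2 = 5.669999.
(Check via u − w = 2F/√(2b): u − w = 8.351617, 2F/√(2b) = 8.351618.)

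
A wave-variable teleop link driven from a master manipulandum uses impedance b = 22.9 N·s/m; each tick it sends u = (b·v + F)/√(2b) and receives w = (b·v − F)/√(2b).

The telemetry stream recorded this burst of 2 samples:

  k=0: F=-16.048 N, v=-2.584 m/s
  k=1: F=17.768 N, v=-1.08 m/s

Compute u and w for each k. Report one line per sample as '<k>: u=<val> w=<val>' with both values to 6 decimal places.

0: u=-11.115009 w=-6.372391
1: u=-1.029025 w=-6.279950

k=0: b·v=22.9×(-2.584)=-59.173600; √(2b)=6.767570; u=(-59.173600+(-16.048))/6.767570=-11.115009, w=(-59.173600−(-16.048))/6.767570=-6.372391
k=1: b·v=22.9×(-1.08)=-24.732000; √(2b)=6.767570; u=(-24.732000+17.768)/6.767570=-1.029025, w=(-24.732000−17.768)/6.767570=-6.279950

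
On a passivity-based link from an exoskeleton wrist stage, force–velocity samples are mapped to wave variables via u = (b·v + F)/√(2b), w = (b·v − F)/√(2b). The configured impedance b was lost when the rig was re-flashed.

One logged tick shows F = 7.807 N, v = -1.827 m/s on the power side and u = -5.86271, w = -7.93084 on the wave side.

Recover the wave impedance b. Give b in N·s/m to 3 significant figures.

b = 28.5 N·s/m

u + w = -13.79355;  u + w = √(2b)·v, so √(2b) = -13.79355/(-1.827) = 7.54984.
b = (√(2b))²/2 = 57.00002/2 = 28.50001.
(Check via u − w = 2F/√(2b): u − w = 2.06813, 2F/√(2b) = 2.06812.)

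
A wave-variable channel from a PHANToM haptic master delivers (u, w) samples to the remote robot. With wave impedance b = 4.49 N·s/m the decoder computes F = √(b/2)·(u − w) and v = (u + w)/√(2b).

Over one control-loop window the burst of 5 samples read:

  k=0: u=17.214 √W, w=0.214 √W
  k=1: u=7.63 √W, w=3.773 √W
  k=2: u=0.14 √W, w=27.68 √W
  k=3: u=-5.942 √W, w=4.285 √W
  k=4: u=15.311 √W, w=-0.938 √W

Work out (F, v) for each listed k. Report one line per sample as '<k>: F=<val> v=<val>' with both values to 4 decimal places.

0: F=25.4717 v=5.8158
1: F=5.7791 v=3.8052
2: F=-41.2641 v=9.2837
3: F=-15.3234 v=-0.5529
4: F=24.3464 v=4.7963

k=0: u−w=17.0000, u+w=17.4280; √(b/2)=1.4983, √(2b)=2.9967; F=1.4983×17.0=25.4717, v=17.4280/2.9967=5.8158
k=1: u−w=3.8570, u+w=11.4030; √(b/2)=1.4983, √(2b)=2.9967; F=1.4983×3.857=5.7791, v=11.4030/2.9967=3.8052
k=2: u−w=-27.5400, u+w=27.8200; √(b/2)=1.4983, √(2b)=2.9967; F=1.4983×(-27.54)=-41.2641, v=27.8200/2.9967=9.2837
k=3: u−w=-10.2270, u+w=-1.6570; √(b/2)=1.4983, √(2b)=2.9967; F=1.4983×(-10.227)=-15.3234, v=-1.6570/2.9967=-0.5529
k=4: u−w=16.2490, u+w=14.3730; √(b/2)=1.4983, √(2b)=2.9967; F=1.4983×16.249=24.3464, v=14.3730/2.9967=4.7963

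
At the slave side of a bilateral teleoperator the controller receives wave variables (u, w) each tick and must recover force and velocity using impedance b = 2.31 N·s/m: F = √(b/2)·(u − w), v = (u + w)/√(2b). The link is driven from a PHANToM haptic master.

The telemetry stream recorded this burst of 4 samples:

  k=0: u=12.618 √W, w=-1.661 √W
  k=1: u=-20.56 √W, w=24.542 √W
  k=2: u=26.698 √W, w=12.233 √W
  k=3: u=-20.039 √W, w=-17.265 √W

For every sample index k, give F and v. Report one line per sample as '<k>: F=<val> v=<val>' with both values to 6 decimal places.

k=0: u−w=14.279000, u+w=10.957000; √(b/2)=1.074709, √(2b)=2.149419; F=1.074709×14.279=15.345774, v=10.957000/2.149419=5.097658
k=1: u−w=-45.102000, u+w=3.982000; √(b/2)=1.074709, √(2b)=2.149419; F=1.074709×(-45.102)=-48.471537, v=3.982000/2.149419=1.852594
k=2: u−w=14.465000, u+w=38.931000; √(b/2)=1.074709, √(2b)=2.149419; F=1.074709×14.465=15.545669, v=38.931000/2.149419=18.112340
k=3: u−w=-2.774000, u+w=-37.304000; √(b/2)=1.074709, √(2b)=2.149419; F=1.074709×(-2.774)=-2.981243, v=-37.304000/2.149419=-17.355391

0: F=15.345774 v=5.097658
1: F=-48.471537 v=1.852594
2: F=15.545669 v=18.112340
3: F=-2.981243 v=-17.355391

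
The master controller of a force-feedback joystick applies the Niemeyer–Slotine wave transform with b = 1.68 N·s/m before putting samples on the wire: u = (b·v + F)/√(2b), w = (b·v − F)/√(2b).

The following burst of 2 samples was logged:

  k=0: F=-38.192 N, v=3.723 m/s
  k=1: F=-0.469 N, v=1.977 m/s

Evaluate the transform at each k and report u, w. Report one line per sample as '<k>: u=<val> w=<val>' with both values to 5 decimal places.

0: u=-17.42326 w=24.24763
1: u=1.55609 w=2.06781

k=0: b·v=1.68×3.723=6.25464; √(2b)=1.83303; u=(6.25464+(-38.192))/1.83303=-17.42326, w=(6.25464−(-38.192))/1.83303=24.24763
k=1: b·v=1.68×1.977=3.32136; √(2b)=1.83303; u=(3.32136+(-0.469))/1.83303=1.55609, w=(3.32136−(-0.469))/1.83303=2.06781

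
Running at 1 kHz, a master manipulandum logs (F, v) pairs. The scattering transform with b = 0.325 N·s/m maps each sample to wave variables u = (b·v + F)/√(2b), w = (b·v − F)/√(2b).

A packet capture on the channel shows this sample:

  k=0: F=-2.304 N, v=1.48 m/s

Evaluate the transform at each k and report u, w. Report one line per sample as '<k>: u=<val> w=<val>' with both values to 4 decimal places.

0: u=-2.2612 w=3.4544

k=0: b·v=0.325×1.48=0.4810; √(2b)=0.8062; u=(0.4810+(-2.304))/0.8062=-2.2612, w=(0.4810−(-2.304))/0.8062=3.4544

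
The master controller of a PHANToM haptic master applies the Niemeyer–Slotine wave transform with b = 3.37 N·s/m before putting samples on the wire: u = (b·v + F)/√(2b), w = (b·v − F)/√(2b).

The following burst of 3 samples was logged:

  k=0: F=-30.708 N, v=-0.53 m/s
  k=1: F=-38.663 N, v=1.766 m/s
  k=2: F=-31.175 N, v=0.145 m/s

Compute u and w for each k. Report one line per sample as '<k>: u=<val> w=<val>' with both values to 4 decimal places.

k=0: b·v=3.37×(-0.53)=-1.7861; √(2b)=2.5962; u=(-1.7861+(-30.708))/2.5962=-12.5163, w=(-1.7861−(-30.708))/2.5962=11.1403
k=1: b·v=3.37×1.766=5.9514; √(2b)=2.5962; u=(5.9514+(-38.663))/2.5962=-12.6000, w=(5.9514−(-38.663))/2.5962=17.1848
k=2: b·v=3.37×0.145=0.4886; √(2b)=2.5962; u=(0.4886+(-31.175))/2.5962=-11.8199, w=(0.4886−(-31.175))/2.5962=12.1964

0: u=-12.5163 w=11.1403
1: u=-12.6000 w=17.1848
2: u=-11.8199 w=12.1964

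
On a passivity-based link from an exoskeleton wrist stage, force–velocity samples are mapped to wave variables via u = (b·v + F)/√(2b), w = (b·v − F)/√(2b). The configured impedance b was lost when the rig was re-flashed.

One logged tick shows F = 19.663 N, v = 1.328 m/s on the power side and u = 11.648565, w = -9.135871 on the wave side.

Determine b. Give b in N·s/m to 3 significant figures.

b = 1.79 N·s/m

u + w = 2.512694;  u + w = √(2b)·v, so √(2b) = 2.512694/1.328 = 1.892089.
b = (√(2b))²/2 = 3.580000/2 = 1.790000.
(Check via u − w = 2F/√(2b): u − w = 20.784436, 2F/√(2b) = 20.784436.)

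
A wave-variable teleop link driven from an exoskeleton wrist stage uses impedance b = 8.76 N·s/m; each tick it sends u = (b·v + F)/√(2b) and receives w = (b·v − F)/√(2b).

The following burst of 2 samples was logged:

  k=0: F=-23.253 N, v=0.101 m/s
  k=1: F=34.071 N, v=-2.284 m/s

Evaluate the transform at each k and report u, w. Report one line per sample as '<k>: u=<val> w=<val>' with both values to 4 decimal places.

k=0: b·v=8.76×0.101=0.8848; √(2b)=4.1857; u=(0.8848+(-23.253))/4.1857=-5.3440, w=(0.8848−(-23.253))/4.1857=5.7667
k=1: b·v=8.76×(-2.284)=-20.0078; √(2b)=4.1857; u=(-20.0078+34.071)/4.1857=3.3598, w=(-20.0078−34.071)/4.1857=-12.9199

0: u=-5.3440 w=5.7667
1: u=3.3598 w=-12.9199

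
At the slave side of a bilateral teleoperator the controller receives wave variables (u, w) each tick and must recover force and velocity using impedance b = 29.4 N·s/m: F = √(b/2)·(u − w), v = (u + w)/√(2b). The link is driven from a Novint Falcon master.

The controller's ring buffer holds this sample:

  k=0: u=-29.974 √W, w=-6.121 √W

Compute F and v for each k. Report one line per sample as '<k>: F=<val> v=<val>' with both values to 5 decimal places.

0: F=-91.45378 v=-4.70715

k=0: u−w=-23.85300, u+w=-36.09500; √(b/2)=3.83406, √(2b)=7.66812; F=3.83406×(-23.853)=-91.45378, v=-36.09500/7.66812=-4.70715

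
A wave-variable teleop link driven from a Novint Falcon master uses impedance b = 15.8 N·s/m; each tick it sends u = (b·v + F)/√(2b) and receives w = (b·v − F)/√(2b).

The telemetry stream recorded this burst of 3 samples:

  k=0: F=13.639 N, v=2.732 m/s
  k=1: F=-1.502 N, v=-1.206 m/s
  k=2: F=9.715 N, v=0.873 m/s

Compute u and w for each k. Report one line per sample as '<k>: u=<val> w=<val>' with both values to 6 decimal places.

0: u=10.105085 w=5.252546
1: u=-3.656891 w=-3.122503
2: u=4.181957 w=0.725515

k=0: b·v=15.8×2.732=43.165600; √(2b)=5.621388; u=(43.165600+13.639)/5.621388=10.105085, w=(43.165600−13.639)/5.621388=5.252546
k=1: b·v=15.8×(-1.206)=-19.054800; √(2b)=5.621388; u=(-19.054800+(-1.502))/5.621388=-3.656891, w=(-19.054800−(-1.502))/5.621388=-3.122503
k=2: b·v=15.8×0.873=13.793400; √(2b)=5.621388; u=(13.793400+9.715)/5.621388=4.181957, w=(13.793400−9.715)/5.621388=0.725515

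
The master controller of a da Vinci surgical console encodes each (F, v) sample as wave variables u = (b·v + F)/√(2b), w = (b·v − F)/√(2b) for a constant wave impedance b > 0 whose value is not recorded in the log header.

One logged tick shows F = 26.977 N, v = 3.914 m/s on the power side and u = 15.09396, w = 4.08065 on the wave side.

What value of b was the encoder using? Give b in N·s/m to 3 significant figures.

u + w = 19.1746;  u + w = √(2b)·v, so √(2b) = 19.1746/3.914 = 4.8990.
b = (√(2b))²/2 = 24.0000/2 = 12.0000.
(Check via u − w = 2F/√(2b): u − w = 11.0133, 2F/√(2b) = 11.0133.)

b = 12 N·s/m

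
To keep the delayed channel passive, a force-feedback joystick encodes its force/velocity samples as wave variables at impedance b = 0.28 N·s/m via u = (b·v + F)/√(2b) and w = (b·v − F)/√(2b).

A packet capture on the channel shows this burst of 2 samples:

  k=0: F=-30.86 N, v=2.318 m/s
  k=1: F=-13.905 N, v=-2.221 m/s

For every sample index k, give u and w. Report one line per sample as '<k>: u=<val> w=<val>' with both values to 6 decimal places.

0: u=-40.371093 w=42.105726
1: u=-19.412360 w=17.750316

k=0: b·v=0.28×2.318=0.649040; √(2b)=0.748331; u=(0.649040+(-30.86))/0.748331=-40.371093, w=(0.649040−(-30.86))/0.748331=42.105726
k=1: b·v=0.28×(-2.221)=-0.621880; √(2b)=0.748331; u=(-0.621880+(-13.905))/0.748331=-19.412360, w=(-0.621880−(-13.905))/0.748331=17.750316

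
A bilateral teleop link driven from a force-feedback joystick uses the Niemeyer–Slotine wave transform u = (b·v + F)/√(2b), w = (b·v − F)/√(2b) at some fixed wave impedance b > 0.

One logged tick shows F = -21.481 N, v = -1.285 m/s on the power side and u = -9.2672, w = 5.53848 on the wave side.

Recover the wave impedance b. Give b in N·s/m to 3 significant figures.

b = 4.21 N·s/m

u + w = -3.72872;  u + w = √(2b)·v, so √(2b) = -3.72872/(-1.285) = 2.90173.
b = (√(2b))²/2 = 8.42002/2 = 4.21001.
(Check via u − w = 2F/√(2b): u − w = -14.80568, 2F/√(2b) = -14.80566.)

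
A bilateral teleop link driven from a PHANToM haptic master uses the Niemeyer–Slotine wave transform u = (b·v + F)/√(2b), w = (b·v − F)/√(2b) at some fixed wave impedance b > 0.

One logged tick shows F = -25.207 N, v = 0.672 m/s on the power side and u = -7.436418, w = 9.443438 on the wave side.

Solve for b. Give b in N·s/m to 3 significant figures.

u + w = 2.007020;  u + w = √(2b)·v, so √(2b) = 2.007020/0.672 = 2.986637.
b = (√(2b))²/2 = 8.920000/2 = 4.460000.
(Check via u − w = 2F/√(2b): u − w = -16.879856, 2F/√(2b) = -16.879856.)

b = 4.46 N·s/m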